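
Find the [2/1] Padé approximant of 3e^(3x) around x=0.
(9*x**2/2 + 6*x + 3)/(1 - x)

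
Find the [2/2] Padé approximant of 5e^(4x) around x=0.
(20*x**2/3 + 10*x + 5)/(4*x**2/3 - 2*x + 1)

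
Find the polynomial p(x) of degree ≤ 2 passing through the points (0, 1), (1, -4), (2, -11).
-x**2 - 4*x + 1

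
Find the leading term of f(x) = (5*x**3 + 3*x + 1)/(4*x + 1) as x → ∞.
5*x**2/4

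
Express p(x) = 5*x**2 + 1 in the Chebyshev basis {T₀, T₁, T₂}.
(7/2)T₀ + (5/2)T₂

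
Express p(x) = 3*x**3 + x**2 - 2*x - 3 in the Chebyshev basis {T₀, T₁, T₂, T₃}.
(-5/2)T₀ + (1/4)T₁ + (1/2)T₂ + (3/4)T₃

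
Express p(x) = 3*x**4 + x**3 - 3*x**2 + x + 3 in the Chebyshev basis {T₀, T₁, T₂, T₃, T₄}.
(21/8)T₀ + (7/4)T₁ + (1/4)T₃ + (3/8)T₄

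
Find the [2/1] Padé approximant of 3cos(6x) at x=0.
3 - 54*x**2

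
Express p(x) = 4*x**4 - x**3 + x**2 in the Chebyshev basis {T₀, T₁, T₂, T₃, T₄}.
(2)T₀ + (-3/4)T₁ + (5/2)T₂ + (-1/4)T₃ + (1/2)T₄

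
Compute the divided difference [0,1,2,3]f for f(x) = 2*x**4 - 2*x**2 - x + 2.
12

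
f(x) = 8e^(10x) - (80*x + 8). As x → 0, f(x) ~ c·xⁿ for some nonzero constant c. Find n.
2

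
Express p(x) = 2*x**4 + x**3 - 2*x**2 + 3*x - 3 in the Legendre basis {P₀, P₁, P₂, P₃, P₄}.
(-49/15)P₀ + (18/5)P₁ + (-4/21)P₂ + (2/5)P₃ + (16/35)P₄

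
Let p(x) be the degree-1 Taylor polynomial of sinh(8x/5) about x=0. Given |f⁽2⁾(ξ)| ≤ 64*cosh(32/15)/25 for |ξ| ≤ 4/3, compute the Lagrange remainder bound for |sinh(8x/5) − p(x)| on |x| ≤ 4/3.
512*cosh(32/15)/225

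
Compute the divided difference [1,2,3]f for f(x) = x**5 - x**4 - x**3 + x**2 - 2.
60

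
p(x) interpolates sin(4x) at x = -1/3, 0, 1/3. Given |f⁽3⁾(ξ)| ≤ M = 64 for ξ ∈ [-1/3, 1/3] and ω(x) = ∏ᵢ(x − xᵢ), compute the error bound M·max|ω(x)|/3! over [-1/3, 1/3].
64*sqrt(3)/729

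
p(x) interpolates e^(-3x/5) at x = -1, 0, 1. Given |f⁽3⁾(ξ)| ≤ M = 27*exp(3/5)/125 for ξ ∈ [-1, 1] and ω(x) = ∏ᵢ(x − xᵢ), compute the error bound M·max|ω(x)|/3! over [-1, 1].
sqrt(3)*exp(3/5)/125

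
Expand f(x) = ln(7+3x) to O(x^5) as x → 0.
log(7) + 3*x/7 - 9*x**2/98 + 9*x**3/343 - 81*x**4/9604 + O(x**5)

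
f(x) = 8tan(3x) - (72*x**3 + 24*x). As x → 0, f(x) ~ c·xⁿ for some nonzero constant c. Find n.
5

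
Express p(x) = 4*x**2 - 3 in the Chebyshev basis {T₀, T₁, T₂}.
-T₀ + (2)T₂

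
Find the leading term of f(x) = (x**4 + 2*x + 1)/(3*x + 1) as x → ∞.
x**3/3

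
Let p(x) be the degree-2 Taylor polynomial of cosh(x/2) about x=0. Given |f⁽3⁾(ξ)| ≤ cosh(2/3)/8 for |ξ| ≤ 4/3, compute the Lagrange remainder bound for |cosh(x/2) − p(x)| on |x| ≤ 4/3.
4*cosh(2/3)/81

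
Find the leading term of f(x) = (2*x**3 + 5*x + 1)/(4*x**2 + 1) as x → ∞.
x/2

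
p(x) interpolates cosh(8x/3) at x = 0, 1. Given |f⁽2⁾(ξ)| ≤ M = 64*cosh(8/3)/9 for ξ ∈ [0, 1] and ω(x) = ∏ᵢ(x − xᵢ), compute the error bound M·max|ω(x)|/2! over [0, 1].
8*cosh(8/3)/9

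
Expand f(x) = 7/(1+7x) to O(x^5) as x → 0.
7 - 49*x + 343*x**2 - 2401*x**3 + 16807*x**4 + O(x**5)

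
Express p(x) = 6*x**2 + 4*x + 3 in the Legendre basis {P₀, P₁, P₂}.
(5)P₀ + (4)P₁ + (4)P₂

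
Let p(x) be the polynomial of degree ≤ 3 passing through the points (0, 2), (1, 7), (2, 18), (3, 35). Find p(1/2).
15/4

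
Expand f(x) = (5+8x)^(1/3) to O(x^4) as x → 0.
5**(1/3) + 8*5**(1/3)*x/15 - 64*5**(1/3)*x**2/225 + 512*5**(1/3)*x**3/2025 + O(x**4)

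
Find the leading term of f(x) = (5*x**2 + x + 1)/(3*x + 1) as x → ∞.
5*x/3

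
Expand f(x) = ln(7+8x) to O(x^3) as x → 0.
log(7) + 8*x/7 - 32*x**2/49 + O(x**3)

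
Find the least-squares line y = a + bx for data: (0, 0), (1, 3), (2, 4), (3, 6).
a = 2/5, b = 19/10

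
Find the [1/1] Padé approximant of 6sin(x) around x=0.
6*x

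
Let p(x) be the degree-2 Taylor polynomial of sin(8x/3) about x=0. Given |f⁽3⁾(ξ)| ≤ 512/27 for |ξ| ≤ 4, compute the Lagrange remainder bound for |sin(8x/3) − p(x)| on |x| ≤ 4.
16384/81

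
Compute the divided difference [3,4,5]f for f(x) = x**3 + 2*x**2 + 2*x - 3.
14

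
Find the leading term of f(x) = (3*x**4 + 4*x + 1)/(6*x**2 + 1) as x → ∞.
x**2/2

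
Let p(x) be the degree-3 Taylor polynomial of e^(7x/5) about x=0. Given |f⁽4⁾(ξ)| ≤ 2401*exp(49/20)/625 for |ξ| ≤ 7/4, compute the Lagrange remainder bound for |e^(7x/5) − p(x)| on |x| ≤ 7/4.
5764801*exp(49/20)/3840000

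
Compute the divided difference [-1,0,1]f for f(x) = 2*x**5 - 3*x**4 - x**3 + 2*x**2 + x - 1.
-1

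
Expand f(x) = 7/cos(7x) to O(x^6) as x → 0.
7 + 343*x**2/2 + 84035*x**4/24 + O(x**6)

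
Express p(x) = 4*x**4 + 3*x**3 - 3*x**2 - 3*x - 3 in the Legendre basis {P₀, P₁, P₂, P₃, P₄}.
(-16/5)P₀ + (-6/5)P₁ + (2/7)P₂ + (6/5)P₃ + (32/35)P₄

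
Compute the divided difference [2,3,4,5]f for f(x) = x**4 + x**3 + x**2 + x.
15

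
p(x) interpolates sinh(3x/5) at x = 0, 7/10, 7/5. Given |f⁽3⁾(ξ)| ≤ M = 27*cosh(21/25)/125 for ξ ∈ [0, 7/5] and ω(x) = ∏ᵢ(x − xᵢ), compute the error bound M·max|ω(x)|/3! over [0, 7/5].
343*sqrt(3)*cosh(21/25)/125000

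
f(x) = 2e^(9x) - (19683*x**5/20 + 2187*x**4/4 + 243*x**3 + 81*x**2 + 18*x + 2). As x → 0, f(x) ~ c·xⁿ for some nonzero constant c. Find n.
6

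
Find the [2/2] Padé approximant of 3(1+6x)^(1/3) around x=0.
(28*x**2 + 21*x + 3)/(10*x**2/3 + 5*x + 1)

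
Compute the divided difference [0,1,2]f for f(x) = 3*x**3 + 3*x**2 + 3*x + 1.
12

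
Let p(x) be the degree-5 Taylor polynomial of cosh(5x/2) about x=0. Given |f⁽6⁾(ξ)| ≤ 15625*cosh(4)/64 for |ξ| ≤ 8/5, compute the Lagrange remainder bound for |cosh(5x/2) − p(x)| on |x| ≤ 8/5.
256*cosh(4)/45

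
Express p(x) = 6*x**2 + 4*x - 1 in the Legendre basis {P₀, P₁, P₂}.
P₀ + (4)P₁ + (4)P₂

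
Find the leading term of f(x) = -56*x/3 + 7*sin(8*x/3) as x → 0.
-1792*x**3/81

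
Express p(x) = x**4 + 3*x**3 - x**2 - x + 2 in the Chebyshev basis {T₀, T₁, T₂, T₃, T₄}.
(15/8)T₀ + (5/4)T₁ + (3/4)T₃ + (1/8)T₄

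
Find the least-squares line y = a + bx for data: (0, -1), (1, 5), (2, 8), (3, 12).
a = -3/10, b = 21/5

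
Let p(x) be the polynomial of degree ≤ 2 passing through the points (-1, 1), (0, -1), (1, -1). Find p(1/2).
-5/4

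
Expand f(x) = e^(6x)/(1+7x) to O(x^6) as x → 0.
1 - x + 25*x**2 - 139*x**3 + 1027*x**4 - 35621*x**5/5 + O(x**6)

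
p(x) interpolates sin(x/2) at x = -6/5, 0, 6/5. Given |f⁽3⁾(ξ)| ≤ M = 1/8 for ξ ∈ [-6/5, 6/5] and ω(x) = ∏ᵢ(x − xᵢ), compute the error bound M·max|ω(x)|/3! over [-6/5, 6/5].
sqrt(3)/125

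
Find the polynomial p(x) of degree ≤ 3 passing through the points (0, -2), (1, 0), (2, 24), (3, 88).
3*x**3 + 2*x**2 - 3*x - 2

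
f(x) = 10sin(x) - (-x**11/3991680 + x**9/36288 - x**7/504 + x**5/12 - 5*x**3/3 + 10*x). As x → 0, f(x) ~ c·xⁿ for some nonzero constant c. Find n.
13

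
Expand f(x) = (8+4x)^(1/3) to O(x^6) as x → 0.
2 + x/3 - x**2/18 + 5*x**3/324 - 5*x**4/972 + 11*x**5/5832 + O(x**6)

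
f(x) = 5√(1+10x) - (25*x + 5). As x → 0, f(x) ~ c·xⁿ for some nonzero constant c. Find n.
2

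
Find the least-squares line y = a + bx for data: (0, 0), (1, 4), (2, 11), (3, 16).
a = -1/2, b = 11/2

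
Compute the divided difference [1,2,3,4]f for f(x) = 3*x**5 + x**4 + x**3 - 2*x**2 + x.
206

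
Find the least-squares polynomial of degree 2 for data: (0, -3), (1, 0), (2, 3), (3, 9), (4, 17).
-96/35 + (83/70)x + (13/14)x²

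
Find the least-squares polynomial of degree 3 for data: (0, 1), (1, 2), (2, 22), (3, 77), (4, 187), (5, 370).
19/21 + (-25/18)x + (-5/21)x² + (55/18)x³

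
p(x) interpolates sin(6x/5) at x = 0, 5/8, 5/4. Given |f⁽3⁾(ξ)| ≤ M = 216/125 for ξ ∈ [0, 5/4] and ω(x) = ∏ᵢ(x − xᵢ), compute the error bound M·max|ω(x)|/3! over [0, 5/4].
sqrt(3)/64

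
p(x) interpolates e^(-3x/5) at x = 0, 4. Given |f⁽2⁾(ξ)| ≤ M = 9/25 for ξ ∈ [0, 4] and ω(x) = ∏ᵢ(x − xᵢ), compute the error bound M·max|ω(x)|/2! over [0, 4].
18/25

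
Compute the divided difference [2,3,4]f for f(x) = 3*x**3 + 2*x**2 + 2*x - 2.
29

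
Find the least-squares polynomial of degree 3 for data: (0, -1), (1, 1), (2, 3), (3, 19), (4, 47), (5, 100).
-53/63 + (101/54)x + (-467/252)x² + (119/108)x³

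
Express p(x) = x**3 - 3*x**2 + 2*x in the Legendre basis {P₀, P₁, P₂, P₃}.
-P₀ + (13/5)P₁ + (-2)P₂ + (2/5)P₃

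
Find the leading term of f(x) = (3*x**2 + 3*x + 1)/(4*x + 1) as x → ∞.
3*x/4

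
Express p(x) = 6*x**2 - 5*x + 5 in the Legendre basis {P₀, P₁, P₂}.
(7)P₀ + (-5)P₁ + (4)P₂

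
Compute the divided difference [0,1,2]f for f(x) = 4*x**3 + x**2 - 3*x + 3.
13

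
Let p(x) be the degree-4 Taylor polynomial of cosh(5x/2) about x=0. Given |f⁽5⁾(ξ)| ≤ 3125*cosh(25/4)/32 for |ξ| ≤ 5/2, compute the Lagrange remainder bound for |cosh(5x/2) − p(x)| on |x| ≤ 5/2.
1953125*cosh(25/4)/24576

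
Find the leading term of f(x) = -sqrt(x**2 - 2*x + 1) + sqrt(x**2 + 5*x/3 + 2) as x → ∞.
11/6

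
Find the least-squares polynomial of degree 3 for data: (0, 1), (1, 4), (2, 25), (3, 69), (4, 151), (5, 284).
2/3 + (139/126)x + (29/21)x² + (35/18)x³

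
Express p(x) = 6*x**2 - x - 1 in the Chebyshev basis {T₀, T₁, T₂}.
(2)T₀ - T₁ + (3)T₂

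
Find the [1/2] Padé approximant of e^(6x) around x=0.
(2*x + 1)/(6*x**2 - 4*x + 1)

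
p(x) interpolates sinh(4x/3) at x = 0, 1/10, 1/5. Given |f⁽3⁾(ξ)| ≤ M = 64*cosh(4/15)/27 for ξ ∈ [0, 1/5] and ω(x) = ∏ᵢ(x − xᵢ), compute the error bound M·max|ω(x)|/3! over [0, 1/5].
8*sqrt(3)*cosh(4/15)/91125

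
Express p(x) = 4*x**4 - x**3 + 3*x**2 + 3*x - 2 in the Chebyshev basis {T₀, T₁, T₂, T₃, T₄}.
T₀ + (9/4)T₁ + (7/2)T₂ + (-1/4)T₃ + (1/2)T₄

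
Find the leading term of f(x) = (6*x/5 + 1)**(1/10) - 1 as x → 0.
3*x/25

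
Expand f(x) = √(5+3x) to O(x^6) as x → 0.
sqrt(5) + 3*sqrt(5)*x/10 - 9*sqrt(5)*x**2/200 + 27*sqrt(5)*x**3/2000 - 81*sqrt(5)*x**4/16000 + 1701*sqrt(5)*x**5/800000 + O(x**6)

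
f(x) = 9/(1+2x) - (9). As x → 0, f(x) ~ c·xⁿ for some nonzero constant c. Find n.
1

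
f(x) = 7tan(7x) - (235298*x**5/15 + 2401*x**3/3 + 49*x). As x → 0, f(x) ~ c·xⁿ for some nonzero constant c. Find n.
7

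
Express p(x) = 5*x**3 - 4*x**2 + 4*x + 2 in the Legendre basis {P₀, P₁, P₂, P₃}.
(2/3)P₀ + (7)P₁ + (-8/3)P₂ + (2)P₃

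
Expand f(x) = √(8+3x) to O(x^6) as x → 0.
2*sqrt(2) + 3*sqrt(2)*x/8 - 9*sqrt(2)*x**2/256 + 27*sqrt(2)*x**3/4096 - 405*sqrt(2)*x**4/262144 + 1701*sqrt(2)*x**5/4194304 + O(x**6)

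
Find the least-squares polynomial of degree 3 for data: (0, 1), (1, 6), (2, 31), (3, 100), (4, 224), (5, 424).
151/126 + (-175/108)x + (173/63)x² + (313/108)x³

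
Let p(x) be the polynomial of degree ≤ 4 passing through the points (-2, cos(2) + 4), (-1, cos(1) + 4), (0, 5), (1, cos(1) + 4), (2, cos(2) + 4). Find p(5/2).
-75*cos(1)/16 + 175*cos(2)/64 + 445/64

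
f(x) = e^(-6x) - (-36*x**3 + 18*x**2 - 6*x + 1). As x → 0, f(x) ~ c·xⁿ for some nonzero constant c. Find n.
4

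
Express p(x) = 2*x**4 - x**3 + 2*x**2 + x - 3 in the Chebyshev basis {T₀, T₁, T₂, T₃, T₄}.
(-5/4)T₀ + (1/4)T₁ + (2)T₂ + (-1/4)T₃ + (1/4)T₄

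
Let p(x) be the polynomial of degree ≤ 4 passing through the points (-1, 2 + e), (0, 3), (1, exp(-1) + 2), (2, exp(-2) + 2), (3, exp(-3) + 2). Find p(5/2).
(-70*exp(2) + 35 + 140*e + (284 - 5*e)*exp(3))*exp(-3)/128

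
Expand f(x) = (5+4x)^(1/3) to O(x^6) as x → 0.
5**(1/3) + 4*5**(1/3)*x/15 - 16*5**(1/3)*x**2/225 + 64*5**(1/3)*x**3/2025 - 512*5**(1/3)*x**4/30375 + 22528*5**(1/3)*x**5/2278125 + O(x**6)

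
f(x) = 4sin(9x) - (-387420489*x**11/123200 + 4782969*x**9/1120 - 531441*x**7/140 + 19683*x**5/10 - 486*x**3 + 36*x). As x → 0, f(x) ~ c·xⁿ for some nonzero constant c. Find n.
13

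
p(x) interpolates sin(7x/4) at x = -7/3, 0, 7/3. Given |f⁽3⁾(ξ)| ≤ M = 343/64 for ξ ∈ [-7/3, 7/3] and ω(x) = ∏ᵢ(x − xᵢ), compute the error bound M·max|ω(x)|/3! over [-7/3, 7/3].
117649*sqrt(3)/46656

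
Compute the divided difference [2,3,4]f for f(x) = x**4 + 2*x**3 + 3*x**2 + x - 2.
76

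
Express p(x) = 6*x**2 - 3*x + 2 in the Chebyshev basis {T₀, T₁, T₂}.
(5)T₀ + (-3)T₁ + (3)T₂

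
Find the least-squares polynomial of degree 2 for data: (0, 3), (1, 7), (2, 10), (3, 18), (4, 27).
117/35 + (113/70)x + (15/14)x²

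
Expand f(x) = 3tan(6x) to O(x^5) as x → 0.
18*x + 216*x**3 + O(x**5)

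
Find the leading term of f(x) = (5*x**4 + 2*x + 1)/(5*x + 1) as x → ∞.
x**3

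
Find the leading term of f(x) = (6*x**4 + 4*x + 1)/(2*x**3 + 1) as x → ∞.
3*x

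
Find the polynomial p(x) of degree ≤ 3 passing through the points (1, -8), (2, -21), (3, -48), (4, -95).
-x**3 - x**2 - 3*x - 3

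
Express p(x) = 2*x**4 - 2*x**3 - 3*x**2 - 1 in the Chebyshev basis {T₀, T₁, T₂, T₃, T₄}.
(-7/4)T₀ + (-3/2)T₁ + (-1/2)T₂ + (-1/2)T₃ + (1/4)T₄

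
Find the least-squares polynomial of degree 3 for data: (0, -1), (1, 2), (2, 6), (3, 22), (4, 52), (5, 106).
-113/126 + (359/108)x + (-251/126)x² + (121/108)x³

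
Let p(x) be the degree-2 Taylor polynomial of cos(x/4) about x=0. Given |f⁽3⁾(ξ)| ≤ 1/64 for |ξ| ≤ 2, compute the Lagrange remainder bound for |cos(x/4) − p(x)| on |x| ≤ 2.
1/48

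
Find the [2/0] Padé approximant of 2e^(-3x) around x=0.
9*x**2 - 6*x + 2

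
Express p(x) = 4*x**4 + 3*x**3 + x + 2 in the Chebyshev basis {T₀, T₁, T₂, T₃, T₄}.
(7/2)T₀ + (13/4)T₁ + (2)T₂ + (3/4)T₃ + (1/2)T₄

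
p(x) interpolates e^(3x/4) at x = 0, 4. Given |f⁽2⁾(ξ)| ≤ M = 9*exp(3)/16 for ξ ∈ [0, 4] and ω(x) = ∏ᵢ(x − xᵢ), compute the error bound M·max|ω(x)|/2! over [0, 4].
9*exp(3)/8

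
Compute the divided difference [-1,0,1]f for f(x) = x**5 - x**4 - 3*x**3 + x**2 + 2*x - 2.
0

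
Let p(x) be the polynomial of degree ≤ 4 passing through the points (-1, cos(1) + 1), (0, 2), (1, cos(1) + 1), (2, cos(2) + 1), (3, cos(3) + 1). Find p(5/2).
35*cos(2)/32 - 75*cos(1)/128 + 35*cos(3)/128 + 39/32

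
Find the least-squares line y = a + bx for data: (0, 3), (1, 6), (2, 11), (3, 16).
a = 12/5, b = 22/5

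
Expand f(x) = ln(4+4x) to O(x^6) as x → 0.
log(4) + x - x**2/2 + x**3/3 - x**4/4 + x**5/5 + O(x**6)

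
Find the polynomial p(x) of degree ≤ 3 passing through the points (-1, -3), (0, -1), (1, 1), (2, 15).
2*x**3 - 1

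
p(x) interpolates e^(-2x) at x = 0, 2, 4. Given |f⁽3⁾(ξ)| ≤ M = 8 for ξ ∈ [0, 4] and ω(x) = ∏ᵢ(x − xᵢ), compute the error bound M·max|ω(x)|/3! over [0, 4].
64*sqrt(3)/27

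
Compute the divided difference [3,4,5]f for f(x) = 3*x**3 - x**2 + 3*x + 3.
35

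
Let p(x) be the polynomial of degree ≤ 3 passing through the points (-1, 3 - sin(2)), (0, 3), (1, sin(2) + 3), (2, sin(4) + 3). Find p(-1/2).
-5*sin(2)/8 + sin(4)/16 + 3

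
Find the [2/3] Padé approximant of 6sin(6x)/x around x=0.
(36 - 756*x**2/5)/(9*x**2/5 + 1)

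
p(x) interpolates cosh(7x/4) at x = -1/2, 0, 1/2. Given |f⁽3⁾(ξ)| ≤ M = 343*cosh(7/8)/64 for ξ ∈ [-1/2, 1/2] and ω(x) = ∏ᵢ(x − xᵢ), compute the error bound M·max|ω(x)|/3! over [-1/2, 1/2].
343*sqrt(3)*cosh(7/8)/13824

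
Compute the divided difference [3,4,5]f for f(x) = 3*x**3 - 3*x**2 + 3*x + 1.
33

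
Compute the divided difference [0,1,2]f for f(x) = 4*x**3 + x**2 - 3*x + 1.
13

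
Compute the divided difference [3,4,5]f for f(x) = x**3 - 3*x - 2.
12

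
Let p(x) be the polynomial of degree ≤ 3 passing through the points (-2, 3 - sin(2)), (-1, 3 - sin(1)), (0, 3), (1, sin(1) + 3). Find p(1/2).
-sin(2)/16 + 5*sin(1)/8 + 3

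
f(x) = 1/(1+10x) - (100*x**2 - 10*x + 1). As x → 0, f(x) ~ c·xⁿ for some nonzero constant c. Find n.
3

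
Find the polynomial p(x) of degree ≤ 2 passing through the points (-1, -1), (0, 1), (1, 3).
2*x + 1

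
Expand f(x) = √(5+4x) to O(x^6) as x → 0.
sqrt(5) + 2*sqrt(5)*x/5 - 2*sqrt(5)*x**2/25 + 4*sqrt(5)*x**3/125 - 2*sqrt(5)*x**4/125 + 28*sqrt(5)*x**5/3125 + O(x**6)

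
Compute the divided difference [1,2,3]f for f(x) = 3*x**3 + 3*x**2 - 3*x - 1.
21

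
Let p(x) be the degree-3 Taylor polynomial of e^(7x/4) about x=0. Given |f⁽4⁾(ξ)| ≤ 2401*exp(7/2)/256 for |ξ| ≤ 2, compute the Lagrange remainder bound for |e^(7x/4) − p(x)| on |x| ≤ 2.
2401*exp(7/2)/384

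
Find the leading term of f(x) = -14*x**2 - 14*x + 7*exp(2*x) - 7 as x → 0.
28*x**3/3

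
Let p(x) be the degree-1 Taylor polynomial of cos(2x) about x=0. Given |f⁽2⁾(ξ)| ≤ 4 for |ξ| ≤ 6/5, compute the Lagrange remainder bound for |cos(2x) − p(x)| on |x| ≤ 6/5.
72/25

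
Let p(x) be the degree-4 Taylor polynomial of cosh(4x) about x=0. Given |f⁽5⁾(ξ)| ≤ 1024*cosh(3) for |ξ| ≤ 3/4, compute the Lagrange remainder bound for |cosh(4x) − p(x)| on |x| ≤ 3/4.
81*cosh(3)/40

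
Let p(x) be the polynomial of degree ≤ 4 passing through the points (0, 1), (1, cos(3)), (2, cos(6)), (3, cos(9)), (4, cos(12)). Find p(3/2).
15*cos(3)/32 - 5/128 + 3*cos(12)/128 - 5*cos(9)/32 + 45*cos(6)/64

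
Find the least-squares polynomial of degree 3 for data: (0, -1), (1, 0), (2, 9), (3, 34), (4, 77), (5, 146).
-20/21 + (-253/126)x + (11/6)x² + (8/9)x³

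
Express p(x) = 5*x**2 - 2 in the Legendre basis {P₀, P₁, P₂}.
(-1/3)P₀ + (10/3)P₂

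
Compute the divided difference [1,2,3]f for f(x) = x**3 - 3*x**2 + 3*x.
3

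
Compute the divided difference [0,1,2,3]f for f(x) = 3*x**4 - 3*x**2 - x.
18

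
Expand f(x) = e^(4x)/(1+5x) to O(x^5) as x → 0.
1 - x + 13*x**2 - 163*x**3/3 + 847*x**4/3 + O(x**5)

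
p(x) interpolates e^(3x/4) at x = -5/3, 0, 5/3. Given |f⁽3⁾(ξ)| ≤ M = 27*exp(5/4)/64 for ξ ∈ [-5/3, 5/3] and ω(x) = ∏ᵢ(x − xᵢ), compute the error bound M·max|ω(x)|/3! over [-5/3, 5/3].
125*sqrt(3)*exp(5/4)/1728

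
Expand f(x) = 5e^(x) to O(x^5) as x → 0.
5 + 5*x + 5*x**2/2 + 5*x**3/6 + 5*x**4/24 + O(x**5)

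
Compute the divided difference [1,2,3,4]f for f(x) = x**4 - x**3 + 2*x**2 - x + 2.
9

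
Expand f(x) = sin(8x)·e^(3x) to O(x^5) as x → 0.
8*x + 24*x**2 - 148*x**3/3 - 220*x**4 + O(x**5)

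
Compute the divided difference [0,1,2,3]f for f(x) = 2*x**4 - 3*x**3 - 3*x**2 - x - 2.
9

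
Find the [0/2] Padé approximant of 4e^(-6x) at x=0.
4/(18*x**2 + 6*x + 1)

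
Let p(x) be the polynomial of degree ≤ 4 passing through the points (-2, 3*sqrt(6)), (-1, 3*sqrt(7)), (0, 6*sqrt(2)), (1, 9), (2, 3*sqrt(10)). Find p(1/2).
-15*sqrt(7)/32 - 15*sqrt(10)/128 + 9*sqrt(6)/128 + 135/32 + 135*sqrt(2)/32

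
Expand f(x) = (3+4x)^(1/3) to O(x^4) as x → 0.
3**(1/3) + 4*3**(1/3)*x/9 - 16*3**(1/3)*x**2/81 + 320*3**(1/3)*x**3/2187 + O(x**4)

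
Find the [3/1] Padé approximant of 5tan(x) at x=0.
5*x*(x**2 + 3)/3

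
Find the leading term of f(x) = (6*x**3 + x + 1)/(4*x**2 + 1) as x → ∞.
3*x/2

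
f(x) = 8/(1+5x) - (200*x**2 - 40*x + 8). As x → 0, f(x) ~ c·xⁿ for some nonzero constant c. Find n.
3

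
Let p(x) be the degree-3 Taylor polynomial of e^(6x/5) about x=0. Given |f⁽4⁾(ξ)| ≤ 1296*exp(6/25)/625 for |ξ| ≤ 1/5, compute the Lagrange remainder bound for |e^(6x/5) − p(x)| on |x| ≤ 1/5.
54*exp(6/25)/390625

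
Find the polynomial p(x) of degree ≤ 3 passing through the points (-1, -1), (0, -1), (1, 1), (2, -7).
-2*x**3 + x**2 + 3*x - 1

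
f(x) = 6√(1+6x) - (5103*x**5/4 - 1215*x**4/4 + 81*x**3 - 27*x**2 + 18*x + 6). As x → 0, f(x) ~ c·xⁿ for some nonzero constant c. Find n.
6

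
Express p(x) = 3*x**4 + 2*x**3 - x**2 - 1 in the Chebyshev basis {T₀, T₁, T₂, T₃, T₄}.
(-3/8)T₀ + (3/2)T₁ + T₂ + (1/2)T₃ + (3/8)T₄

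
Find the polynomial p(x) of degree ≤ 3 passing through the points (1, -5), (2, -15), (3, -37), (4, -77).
-x**3 - 3*x - 1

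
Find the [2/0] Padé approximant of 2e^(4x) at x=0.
16*x**2 + 8*x + 2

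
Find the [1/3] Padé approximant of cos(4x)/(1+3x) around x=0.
(1 - 20*x/9)/(56*x**3/9 + 4*x**2/3 + 7*x/9 + 1)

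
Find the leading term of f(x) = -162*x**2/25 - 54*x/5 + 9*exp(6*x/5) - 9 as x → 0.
324*x**3/125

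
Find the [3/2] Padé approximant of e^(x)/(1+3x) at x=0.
(661*x**3/15090 + 2553*x**2/10060 + 1896*x/2515 + 1)/(-7429*x**2/10060 + 6926*x/2515 + 1)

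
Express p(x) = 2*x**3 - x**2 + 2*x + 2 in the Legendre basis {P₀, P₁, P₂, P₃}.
(5/3)P₀ + (16/5)P₁ + (-2/3)P₂ + (4/5)P₃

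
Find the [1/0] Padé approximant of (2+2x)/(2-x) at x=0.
3*x/2 + 1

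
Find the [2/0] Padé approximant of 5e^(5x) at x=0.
125*x**2/2 + 25*x + 5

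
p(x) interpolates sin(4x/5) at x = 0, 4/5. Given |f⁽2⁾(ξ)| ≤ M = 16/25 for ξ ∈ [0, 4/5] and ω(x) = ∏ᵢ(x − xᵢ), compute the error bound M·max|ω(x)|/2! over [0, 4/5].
32/625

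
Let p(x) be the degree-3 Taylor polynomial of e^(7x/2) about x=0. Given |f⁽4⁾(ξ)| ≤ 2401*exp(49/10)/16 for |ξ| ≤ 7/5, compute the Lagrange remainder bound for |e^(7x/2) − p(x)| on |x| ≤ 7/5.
5764801*exp(49/10)/240000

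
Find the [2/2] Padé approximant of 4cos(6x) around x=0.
(4 - 60*x**2)/(3*x**2 + 1)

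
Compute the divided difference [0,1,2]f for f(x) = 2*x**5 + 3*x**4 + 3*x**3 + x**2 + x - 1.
61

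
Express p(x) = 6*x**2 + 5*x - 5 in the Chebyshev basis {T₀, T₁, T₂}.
(-2)T₀ + (5)T₁ + (3)T₂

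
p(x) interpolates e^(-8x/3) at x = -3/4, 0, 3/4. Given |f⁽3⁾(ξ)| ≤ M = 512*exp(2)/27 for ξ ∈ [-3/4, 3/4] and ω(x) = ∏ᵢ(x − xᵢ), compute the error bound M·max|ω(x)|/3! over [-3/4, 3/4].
8*sqrt(3)*exp(2)/27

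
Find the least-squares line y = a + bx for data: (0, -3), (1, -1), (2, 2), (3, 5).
a = -33/10, b = 27/10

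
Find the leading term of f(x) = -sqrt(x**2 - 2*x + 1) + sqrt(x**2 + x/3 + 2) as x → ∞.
7/6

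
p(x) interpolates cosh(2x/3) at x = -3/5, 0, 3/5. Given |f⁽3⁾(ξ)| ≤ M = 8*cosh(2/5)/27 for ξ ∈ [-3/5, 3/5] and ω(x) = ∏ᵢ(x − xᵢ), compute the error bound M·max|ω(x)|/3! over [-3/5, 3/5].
8*sqrt(3)*cosh(2/5)/3375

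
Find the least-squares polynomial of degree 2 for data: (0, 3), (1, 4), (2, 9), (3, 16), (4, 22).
88/35 + (11/7)x + (6/7)x²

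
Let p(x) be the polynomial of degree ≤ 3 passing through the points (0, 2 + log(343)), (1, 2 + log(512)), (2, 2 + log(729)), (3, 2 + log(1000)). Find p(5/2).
2 + log(243*2**(1/8)*3**(5/8)*5**(15/16)*7**(3/16)/4)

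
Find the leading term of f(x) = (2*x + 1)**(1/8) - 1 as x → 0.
x/4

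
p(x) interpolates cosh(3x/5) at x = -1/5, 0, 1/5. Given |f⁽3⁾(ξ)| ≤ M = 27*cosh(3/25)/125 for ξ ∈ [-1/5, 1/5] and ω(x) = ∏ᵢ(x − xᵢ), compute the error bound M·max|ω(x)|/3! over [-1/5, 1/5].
sqrt(3)*cosh(3/25)/15625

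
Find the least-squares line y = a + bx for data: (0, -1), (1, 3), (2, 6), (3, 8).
a = -1/2, b = 3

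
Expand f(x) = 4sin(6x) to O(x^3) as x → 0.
24*x + O(x**3)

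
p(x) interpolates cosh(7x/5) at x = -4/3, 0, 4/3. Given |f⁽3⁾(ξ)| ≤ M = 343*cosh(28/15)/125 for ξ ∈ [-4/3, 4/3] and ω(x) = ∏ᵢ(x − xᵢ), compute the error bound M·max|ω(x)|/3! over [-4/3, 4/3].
21952*sqrt(3)*cosh(28/15)/91125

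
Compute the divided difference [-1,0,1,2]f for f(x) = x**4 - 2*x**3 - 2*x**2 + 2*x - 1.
0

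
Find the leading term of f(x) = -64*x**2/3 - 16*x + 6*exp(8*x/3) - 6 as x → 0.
512*x**3/27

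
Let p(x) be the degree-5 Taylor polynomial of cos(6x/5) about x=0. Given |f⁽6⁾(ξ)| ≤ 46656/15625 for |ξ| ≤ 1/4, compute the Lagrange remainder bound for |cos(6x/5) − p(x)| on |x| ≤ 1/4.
81/80000000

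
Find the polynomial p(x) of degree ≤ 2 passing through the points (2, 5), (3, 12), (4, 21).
x**2 + 2*x - 3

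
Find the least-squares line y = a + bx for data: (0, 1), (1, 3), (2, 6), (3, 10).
a = 1/2, b = 3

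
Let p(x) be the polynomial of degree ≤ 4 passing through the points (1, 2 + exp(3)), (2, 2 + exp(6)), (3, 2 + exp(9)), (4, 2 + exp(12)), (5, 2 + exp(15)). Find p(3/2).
-5*exp(15)/128 - 35*exp(9)/64 + 2 + 35*exp(3)/128 + 35*exp(6)/32 + 7*exp(12)/32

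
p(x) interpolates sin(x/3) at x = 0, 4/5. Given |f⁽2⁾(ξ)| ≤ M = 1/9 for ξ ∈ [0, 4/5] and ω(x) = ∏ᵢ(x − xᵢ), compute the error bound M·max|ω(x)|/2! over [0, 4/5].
2/225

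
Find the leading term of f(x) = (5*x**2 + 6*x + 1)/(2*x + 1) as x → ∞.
5*x/2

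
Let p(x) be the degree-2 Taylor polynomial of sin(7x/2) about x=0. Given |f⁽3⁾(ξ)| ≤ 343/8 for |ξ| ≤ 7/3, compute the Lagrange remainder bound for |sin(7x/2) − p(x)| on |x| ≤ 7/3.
117649/1296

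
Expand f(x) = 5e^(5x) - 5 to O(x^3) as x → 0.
25*x + 125*x**2/2 + O(x**3)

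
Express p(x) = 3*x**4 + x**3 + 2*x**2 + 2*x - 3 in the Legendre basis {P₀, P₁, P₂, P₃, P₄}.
(-26/15)P₀ + (13/5)P₁ + (64/21)P₂ + (2/5)P₃ + (24/35)P₄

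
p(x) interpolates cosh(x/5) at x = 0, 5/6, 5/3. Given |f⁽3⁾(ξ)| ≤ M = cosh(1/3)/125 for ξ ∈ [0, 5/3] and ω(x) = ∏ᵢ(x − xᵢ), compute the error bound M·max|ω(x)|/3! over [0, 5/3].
sqrt(3)*cosh(1/3)/5832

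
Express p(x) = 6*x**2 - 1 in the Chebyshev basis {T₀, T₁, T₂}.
(2)T₀ + (3)T₂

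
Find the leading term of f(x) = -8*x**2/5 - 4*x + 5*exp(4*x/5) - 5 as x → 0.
32*x**3/75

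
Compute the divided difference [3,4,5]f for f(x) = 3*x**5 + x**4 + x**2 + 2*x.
2078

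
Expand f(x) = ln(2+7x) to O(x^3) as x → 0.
log(2) + 7*x/2 - 49*x**2/8 + O(x**3)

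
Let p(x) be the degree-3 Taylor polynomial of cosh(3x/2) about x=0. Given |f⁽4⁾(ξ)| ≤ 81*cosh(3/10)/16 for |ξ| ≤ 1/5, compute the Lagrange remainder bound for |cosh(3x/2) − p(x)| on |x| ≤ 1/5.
27*cosh(3/10)/80000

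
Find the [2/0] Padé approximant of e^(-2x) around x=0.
2*x**2 - 2*x + 1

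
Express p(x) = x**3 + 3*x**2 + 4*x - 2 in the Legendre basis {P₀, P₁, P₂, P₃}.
-P₀ + (23/5)P₁ + (2)P₂ + (2/5)P₃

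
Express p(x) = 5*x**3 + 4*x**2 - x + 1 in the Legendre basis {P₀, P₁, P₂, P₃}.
(7/3)P₀ + (2)P₁ + (8/3)P₂ + (2)P₃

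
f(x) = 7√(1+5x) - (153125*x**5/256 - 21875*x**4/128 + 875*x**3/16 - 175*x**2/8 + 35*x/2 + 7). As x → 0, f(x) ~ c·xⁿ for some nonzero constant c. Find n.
6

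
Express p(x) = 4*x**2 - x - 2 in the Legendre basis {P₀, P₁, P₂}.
(-2/3)P₀ - P₁ + (8/3)P₂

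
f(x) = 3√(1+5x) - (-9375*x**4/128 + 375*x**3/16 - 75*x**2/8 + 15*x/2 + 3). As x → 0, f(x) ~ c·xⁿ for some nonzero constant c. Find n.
5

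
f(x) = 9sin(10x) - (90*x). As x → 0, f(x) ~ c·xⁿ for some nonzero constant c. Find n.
3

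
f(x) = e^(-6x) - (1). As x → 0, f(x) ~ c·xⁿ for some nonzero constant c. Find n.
1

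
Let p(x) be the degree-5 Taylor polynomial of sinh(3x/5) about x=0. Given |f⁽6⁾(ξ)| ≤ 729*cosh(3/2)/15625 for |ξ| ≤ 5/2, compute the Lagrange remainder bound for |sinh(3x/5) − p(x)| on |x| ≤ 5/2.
81*cosh(3/2)/5120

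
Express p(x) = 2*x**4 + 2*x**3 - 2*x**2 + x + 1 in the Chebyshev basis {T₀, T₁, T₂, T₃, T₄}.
(3/4)T₀ + (5/2)T₁ + (1/2)T₃ + (1/4)T₄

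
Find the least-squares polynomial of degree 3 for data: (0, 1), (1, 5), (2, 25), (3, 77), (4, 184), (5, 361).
41/42 + (745/252)x + (-79/42)x² + (113/36)x³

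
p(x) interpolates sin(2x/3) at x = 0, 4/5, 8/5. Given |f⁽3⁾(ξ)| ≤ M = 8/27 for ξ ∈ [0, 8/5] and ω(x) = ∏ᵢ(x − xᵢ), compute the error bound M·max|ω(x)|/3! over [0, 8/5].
512*sqrt(3)/91125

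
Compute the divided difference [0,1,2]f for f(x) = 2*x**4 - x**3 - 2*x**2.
9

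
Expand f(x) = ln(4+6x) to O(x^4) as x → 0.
log(4) + 3*x/2 - 9*x**2/8 + 9*x**3/8 + O(x**4)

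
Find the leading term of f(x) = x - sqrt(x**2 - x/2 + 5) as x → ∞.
1/4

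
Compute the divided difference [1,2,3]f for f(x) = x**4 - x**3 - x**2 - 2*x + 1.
18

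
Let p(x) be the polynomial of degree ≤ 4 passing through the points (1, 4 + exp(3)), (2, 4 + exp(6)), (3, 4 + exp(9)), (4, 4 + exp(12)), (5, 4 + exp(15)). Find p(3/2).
-5*exp(15)/128 - 35*exp(9)/64 + 4 + 35*exp(3)/128 + 35*exp(6)/32 + 7*exp(12)/32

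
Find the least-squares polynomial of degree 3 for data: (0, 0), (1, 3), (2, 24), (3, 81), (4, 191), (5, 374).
-1/18 + (289/756)x + (-53/252)x² + (163/54)x³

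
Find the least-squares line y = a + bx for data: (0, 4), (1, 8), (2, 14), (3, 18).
a = 19/5, b = 24/5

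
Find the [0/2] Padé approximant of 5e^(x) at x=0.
5/(x**2/2 - x + 1)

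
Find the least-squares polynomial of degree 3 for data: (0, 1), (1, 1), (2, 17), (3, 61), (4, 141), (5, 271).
61/63 + (-842/189)x + (341/126)x² + (97/54)x³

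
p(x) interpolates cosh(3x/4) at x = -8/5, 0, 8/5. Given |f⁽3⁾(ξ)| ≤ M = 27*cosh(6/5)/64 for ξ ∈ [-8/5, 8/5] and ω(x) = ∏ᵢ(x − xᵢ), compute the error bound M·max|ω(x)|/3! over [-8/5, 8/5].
8*sqrt(3)*cosh(6/5)/125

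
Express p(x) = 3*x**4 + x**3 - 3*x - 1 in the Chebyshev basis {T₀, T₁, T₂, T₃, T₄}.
(1/8)T₀ + (-9/4)T₁ + (3/2)T₂ + (1/4)T₃ + (3/8)T₄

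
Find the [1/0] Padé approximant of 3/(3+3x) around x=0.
1 - x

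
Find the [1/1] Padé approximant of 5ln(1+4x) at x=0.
20*x/(2*x + 1)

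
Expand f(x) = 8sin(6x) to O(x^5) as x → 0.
48*x - 288*x**3 + O(x**5)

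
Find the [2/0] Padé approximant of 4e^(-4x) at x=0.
32*x**2 - 16*x + 4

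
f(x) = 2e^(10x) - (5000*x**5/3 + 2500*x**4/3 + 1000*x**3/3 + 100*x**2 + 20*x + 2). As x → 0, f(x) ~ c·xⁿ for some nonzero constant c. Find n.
6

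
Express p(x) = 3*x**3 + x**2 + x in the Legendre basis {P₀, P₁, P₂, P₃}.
(1/3)P₀ + (14/5)P₁ + (2/3)P₂ + (6/5)P₃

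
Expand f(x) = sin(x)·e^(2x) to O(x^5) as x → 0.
x + 2*x**2 + 11*x**3/6 + x**4 + O(x**5)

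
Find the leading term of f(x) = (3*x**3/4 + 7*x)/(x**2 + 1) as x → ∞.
3*x/4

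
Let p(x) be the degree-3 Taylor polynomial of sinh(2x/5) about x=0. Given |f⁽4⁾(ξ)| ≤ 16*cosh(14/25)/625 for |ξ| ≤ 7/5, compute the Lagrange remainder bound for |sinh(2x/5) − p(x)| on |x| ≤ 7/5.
4802*cosh(14/25)/1171875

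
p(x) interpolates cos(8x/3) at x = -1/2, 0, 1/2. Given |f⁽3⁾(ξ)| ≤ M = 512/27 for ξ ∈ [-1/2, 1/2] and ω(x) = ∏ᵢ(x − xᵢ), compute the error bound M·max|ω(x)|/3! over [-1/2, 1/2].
64*sqrt(3)/729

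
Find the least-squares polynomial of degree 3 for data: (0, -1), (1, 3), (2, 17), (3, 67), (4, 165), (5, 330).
-2/3 + (13/9)x + (-23/12)x² + (107/36)x³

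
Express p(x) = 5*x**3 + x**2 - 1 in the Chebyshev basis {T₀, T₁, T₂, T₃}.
(-1/2)T₀ + (15/4)T₁ + (1/2)T₂ + (5/4)T₃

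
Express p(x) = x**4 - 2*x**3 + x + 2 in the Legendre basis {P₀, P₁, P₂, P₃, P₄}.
(11/5)P₀ + (-1/5)P₁ + (4/7)P₂ + (-4/5)P₃ + (8/35)P₄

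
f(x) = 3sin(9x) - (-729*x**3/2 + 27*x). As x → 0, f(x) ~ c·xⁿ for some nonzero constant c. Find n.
5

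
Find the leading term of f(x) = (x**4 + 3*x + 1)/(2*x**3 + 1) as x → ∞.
x/2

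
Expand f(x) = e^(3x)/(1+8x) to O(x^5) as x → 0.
1 - 5*x + 89*x**2/2 - 703*x**3/2 + 22523*x**4/8 + O(x**5)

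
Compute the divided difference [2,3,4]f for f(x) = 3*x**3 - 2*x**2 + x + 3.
25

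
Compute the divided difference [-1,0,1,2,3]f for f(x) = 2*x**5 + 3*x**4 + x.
13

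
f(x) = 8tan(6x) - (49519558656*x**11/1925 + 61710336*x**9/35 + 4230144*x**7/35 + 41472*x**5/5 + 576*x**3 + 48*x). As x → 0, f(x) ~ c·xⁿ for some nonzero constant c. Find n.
13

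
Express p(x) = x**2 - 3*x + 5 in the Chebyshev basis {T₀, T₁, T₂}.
(11/2)T₀ + (-3)T₁ + (1/2)T₂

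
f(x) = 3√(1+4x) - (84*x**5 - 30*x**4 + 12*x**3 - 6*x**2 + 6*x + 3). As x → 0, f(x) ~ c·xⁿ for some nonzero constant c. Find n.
6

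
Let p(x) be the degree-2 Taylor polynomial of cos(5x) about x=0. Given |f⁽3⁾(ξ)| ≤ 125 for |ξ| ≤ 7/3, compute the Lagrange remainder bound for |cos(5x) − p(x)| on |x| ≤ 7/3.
42875/162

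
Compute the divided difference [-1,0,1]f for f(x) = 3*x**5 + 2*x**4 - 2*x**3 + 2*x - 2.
2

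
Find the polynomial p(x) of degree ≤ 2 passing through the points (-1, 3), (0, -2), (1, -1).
3*x**2 - 2*x - 2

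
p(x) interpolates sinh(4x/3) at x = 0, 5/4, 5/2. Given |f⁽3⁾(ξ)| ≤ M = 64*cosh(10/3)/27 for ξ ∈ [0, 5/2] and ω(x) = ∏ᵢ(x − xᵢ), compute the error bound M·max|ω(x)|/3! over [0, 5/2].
125*sqrt(3)*cosh(10/3)/729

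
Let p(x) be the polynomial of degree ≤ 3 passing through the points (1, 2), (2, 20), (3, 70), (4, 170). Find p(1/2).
-5/8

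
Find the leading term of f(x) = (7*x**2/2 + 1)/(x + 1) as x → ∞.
7*x/2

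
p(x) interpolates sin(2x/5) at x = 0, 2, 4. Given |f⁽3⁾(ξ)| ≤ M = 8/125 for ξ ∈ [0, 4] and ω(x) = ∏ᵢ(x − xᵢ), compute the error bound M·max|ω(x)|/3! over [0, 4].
64*sqrt(3)/3375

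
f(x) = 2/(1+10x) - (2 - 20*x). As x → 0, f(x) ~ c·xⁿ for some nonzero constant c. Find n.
2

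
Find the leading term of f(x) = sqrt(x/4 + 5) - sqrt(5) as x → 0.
sqrt(5)*x/40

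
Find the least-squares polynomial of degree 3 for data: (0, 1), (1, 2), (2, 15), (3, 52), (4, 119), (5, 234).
6/7 + (-29/42)x + (2/7)x² + (11/6)x³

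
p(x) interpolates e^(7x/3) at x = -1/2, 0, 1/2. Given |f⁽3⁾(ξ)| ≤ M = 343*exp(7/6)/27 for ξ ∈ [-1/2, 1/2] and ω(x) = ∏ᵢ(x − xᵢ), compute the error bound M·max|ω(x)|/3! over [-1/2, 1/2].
343*sqrt(3)*exp(7/6)/5832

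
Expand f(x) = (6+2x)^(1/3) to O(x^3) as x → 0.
6**(1/3) + 6**(1/3)*x/9 - 6**(1/3)*x**2/81 + O(x**3)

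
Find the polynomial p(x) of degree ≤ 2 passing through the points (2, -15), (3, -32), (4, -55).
-3*x**2 - 2*x + 1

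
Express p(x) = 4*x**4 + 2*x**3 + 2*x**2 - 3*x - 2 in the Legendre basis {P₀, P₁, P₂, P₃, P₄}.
(-8/15)P₀ + (-9/5)P₁ + (76/21)P₂ + (4/5)P₃ + (32/35)P₄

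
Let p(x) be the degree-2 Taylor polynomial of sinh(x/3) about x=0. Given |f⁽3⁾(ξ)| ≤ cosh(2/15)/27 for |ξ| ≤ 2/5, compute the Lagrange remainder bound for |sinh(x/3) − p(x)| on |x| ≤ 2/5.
4*cosh(2/15)/10125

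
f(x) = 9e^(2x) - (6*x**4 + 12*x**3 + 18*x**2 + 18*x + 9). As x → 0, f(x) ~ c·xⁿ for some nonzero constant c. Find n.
5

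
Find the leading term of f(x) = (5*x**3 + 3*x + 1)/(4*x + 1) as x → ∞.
5*x**2/4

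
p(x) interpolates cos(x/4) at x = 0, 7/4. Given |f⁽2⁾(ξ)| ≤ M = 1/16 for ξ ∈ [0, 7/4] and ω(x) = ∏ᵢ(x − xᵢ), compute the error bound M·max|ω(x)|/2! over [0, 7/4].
49/2048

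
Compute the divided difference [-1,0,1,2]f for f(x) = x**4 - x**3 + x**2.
1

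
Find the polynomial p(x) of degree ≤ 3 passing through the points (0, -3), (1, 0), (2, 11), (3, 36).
x**3 + x**2 + x - 3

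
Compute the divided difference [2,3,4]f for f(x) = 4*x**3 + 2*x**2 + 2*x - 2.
38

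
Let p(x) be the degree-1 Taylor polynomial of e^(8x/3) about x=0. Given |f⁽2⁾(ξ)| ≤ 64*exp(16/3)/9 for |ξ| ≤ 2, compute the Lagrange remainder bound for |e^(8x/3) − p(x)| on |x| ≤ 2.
128*exp(16/3)/9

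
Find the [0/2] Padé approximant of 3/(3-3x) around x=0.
1/(1 - x)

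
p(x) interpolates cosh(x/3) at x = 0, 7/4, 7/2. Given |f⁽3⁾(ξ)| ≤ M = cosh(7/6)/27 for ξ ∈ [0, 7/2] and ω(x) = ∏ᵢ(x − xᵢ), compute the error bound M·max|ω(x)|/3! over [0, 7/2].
343*sqrt(3)*cosh(7/6)/46656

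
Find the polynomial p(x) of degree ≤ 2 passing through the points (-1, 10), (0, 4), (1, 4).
3*x**2 - 3*x + 4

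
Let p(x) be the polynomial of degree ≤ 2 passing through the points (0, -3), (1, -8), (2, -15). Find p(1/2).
-21/4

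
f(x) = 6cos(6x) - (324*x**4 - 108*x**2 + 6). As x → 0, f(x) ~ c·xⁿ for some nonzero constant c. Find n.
6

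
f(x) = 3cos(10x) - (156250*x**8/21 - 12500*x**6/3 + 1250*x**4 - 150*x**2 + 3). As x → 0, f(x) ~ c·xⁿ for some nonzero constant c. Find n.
10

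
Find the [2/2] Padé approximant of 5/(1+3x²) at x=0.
5/(3*x**2 + 1)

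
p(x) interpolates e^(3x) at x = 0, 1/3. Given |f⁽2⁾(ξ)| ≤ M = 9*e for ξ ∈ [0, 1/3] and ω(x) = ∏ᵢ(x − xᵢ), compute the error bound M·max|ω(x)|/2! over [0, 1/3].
e/8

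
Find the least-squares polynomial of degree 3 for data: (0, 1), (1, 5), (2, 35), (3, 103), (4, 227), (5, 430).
38/63 + (59/189)x + (587/252)x² + (319/108)x³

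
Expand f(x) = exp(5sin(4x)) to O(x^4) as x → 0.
1 + 20*x + 200*x**2 + 1280*x**3 + O(x**4)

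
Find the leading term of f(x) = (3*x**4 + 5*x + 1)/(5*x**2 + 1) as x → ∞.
3*x**2/5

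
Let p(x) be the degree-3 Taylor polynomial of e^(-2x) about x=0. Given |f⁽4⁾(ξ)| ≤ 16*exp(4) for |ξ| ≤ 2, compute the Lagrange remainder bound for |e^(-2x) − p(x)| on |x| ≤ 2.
32*exp(4)/3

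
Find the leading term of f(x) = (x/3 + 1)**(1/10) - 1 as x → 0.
x/30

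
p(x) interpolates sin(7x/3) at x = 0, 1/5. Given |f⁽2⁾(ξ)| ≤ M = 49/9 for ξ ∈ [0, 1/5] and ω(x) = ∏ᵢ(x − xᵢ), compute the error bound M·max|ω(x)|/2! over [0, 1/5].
49/1800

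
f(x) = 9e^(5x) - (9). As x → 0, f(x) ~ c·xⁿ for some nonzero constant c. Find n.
1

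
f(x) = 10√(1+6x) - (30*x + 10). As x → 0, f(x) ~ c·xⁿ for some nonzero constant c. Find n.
2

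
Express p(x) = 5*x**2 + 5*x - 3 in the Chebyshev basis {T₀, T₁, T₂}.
(-1/2)T₀ + (5)T₁ + (5/2)T₂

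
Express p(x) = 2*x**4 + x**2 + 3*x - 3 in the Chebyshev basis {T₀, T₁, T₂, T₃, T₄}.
(-7/4)T₀ + (3)T₁ + (3/2)T₂ + (1/4)T₄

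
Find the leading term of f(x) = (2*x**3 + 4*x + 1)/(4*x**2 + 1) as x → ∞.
x/2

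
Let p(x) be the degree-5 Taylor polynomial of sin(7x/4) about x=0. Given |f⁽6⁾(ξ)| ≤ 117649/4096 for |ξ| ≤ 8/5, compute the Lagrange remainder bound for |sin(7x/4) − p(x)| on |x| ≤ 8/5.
470596/703125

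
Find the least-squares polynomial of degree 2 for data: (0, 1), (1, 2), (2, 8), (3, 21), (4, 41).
43/35 + (-207/70)x + (45/14)x²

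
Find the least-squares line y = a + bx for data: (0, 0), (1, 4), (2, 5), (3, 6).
a = 9/10, b = 19/10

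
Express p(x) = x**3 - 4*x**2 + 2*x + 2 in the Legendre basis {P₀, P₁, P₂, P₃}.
(2/3)P₀ + (13/5)P₁ + (-8/3)P₂ + (2/5)P₃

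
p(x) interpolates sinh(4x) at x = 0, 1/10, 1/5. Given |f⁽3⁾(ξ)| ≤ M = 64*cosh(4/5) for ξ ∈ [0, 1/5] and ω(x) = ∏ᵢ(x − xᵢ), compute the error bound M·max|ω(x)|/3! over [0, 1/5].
8*sqrt(3)*cosh(4/5)/3375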